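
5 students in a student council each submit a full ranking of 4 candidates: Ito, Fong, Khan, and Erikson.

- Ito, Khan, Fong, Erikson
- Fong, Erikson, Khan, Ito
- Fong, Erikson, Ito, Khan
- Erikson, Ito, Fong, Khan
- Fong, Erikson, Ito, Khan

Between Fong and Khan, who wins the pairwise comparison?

Ballots ranking Fong above Khan: 4.
Ballots ranking Khan above Fong: 1.
Fong wins the head-to-head, 4–1.

Fong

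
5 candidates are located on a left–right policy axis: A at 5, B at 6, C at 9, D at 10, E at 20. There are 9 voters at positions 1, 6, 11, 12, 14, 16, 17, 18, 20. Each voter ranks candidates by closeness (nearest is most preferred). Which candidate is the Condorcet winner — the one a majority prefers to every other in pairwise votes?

D

With single-peaked preferences on a line, the Condorcet winner is the candidate closest to the median voter.
The median voter (position 14) is closest to D at 10.
Check: D vs C — voters closer to D: 7 of 9.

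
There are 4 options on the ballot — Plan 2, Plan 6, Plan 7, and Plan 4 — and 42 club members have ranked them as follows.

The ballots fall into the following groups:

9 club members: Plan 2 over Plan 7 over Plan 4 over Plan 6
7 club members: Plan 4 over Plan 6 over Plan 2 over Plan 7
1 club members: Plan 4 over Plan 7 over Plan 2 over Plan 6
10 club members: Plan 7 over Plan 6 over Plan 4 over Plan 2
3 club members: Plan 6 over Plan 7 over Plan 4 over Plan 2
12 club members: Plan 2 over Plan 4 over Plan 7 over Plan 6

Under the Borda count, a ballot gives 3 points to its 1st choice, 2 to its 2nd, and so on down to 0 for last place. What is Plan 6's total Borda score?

43

Borda scores:
  Plan 2: 9·3 + 7·1 + 1 + 10·0 + 3·0 + 12·3 = 71
  Plan 6: 9·0 + 7·2 + 0 + 10·2 + 3·3 + 12·0 = 43
  Plan 7: 9·2 + 7·0 + 2 + 10·3 + 3·2 + 12·1 = 68
  Plan 4: 9·1 + 7·3 + 3 + 10·1 + 3·1 + 12·2 = 70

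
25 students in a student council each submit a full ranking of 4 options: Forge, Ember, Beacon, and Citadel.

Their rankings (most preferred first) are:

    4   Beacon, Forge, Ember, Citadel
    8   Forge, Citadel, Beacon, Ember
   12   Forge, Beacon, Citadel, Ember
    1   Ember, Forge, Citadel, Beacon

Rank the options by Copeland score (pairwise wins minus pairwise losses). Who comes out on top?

Forge

Pairwise results:
  Forge vs Ember: Forge wins 24–1.
  Forge vs Beacon: Forge wins 21–4.
  Forge vs Citadel: Forge wins 25–0.
  Ember vs Beacon: Beacon wins 24–1.
  Ember vs Citadel: Citadel wins 20–5.
  Beacon vs Citadel: Beacon wins 16–9.
Copeland scores (wins − losses):
  Forge: 3 − 0 = 3
  Ember: 0 − 3 = -3
  Beacon: 2 − 1 = 1
  Citadel: 1 − 2 = -1
Forge has the best Copeland score.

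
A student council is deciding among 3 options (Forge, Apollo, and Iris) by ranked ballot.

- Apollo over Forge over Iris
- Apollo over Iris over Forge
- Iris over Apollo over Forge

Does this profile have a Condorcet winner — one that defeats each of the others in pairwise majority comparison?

Yes

Head-to-head results (3 voters total):
Forge vs Apollo: Apollo wins 3–0.
Forge vs Iris: Iris wins 2–1.
Apollo vs Iris: Apollo wins 2–1.
Apollo beats each rival — Forge (3–0), Iris (2–1) — so Apollo is the Condorcet winner.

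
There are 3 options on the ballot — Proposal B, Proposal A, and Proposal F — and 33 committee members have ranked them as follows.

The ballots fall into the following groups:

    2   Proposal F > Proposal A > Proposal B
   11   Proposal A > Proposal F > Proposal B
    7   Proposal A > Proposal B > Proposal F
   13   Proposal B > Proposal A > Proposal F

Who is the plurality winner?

First-place vote totals:
  Proposal B: 13
  Proposal A: 18
  Proposal F: 2
Proposal A has the most first-place votes.

Proposal A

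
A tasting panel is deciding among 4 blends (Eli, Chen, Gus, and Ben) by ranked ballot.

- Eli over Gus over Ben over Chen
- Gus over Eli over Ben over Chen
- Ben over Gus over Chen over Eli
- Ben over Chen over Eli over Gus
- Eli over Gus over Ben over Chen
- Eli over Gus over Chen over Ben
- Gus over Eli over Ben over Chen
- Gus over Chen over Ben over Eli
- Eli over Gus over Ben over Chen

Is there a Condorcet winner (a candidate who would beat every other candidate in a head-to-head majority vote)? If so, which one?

Eli

Head-to-head results (9 voters total):
Eli vs Chen: Eli wins 6–3.
Eli vs Gus: Eli wins 5–4.
Eli vs Ben: Eli wins 6–3.
Chen vs Gus: Gus wins 8–1.
Chen vs Ben: Ben wins 7–2.
Gus vs Ben: Gus wins 7–2.
Eli beats each rival — Chen (6–3), Gus (5–4), Ben (6–3) — so Eli is the Condorcet winner.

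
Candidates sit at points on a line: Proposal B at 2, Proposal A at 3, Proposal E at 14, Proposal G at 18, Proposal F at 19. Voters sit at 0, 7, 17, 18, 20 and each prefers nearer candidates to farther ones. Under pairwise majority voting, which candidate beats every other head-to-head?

With single-peaked preferences on a line, the Condorcet winner is the candidate closest to the median voter.
The median voter (position 17) is closest to Proposal G at 18.
Check: Proposal G vs Proposal E — voters closer to Proposal G: 3 of 5.

Proposal G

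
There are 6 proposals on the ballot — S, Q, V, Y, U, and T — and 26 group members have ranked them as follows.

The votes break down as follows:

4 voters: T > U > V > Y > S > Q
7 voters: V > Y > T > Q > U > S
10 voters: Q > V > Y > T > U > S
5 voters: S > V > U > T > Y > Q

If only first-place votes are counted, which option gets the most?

First-place vote totals:
  S: 5
  Q: 10
  V: 7
  Y: 0
  U: 0
  T: 4
Q has the most first-place votes.

Q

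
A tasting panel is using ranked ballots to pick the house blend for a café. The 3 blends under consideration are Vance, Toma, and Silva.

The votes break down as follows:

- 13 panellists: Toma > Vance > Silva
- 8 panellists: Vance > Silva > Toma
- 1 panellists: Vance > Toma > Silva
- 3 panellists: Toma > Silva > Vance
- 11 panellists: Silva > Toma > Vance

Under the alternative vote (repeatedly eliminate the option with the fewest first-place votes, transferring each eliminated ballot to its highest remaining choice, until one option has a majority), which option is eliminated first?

Vance

Round 1: Toma 16, Silva 11, Vance 9. Vance has the fewest and is eliminated.
Round 2: Silva 19, Toma 17. Silva has a majority.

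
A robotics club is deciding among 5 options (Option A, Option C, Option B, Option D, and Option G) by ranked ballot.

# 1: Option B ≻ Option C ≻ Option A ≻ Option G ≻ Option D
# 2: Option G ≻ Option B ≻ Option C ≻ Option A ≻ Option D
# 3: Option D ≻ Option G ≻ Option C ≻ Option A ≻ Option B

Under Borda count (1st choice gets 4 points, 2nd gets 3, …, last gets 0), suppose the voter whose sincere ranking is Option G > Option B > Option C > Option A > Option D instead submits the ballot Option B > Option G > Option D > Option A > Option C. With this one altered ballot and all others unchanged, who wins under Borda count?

Option B

Borda totals with the altered ballot: Option A 4, Option C 5, Option B 8, Option D 6, Option G 7.
The switch changes the winner from Option G to Option B.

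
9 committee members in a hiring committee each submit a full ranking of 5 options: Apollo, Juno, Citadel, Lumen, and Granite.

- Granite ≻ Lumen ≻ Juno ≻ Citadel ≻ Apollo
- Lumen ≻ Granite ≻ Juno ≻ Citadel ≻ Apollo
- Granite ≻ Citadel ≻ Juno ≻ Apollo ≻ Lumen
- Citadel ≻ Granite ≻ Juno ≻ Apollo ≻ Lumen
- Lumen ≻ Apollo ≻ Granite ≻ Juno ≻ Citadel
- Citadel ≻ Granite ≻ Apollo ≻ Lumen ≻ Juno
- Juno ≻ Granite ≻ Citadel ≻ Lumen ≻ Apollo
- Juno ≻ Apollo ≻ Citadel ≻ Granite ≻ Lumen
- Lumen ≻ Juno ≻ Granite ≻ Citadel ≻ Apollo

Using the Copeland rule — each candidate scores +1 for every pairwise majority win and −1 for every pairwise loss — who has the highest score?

Pairwise results:
  Apollo vs Juno: Juno wins 7–2.
  Apollo vs Citadel: Citadel wins 7–2.
  Apollo vs Lumen: Lumen wins 5–4.
  Apollo vs Granite: Granite wins 7–2.
  Juno vs Citadel: Juno wins 6–3.
  Juno vs Lumen: Lumen wins 5–4.
  Juno vs Granite: Granite wins 6–3.
  Citadel vs Lumen: Citadel wins 5–4.
  Citadel vs Granite: Granite wins 6–3.
  Lumen vs Granite: Granite wins 6–3.
Copeland scores (wins − losses):
  Apollo: 0 − 4 = -4
  Juno: 2 − 2 = 0
  Citadel: 2 − 2 = 0
  Lumen: 2 − 2 = 0
  Granite: 4 − 0 = 4
Granite has the best Copeland score.

Granite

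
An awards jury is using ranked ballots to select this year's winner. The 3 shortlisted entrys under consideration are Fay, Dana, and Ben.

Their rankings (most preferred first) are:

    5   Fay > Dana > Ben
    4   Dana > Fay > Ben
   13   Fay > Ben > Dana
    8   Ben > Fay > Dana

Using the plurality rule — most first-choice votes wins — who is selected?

First-place vote totals:
  Fay: 18
  Dana: 4
  Ben: 8
Fay has the most first-place votes.

Fay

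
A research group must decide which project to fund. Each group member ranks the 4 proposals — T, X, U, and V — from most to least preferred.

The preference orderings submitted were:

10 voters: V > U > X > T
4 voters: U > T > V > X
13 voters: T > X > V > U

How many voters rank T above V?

Ballots ranking T above V: 4+13 = 17.
Ballots ranking V above T: 10.
So 17 of 27 voters prefer T to V.

17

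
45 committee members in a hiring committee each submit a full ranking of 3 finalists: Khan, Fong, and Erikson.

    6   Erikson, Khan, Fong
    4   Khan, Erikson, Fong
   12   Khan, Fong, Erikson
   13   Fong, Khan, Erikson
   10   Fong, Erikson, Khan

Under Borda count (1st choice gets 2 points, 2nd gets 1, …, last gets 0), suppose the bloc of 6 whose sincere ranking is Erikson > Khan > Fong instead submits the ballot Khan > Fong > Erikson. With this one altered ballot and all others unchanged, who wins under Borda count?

Fong

Borda totals with the altered ballot: Khan 57, Fong 64, Erikson 14.
The winner is unchanged: still Fong.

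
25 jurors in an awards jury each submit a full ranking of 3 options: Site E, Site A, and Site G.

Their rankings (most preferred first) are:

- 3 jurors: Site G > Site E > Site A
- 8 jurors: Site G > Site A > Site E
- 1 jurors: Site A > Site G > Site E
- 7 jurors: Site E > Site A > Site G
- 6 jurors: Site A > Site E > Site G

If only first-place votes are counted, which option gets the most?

First-place vote totals:
  Site E: 7
  Site A: 7
  Site G: 11
Site G has the most first-place votes.

Site G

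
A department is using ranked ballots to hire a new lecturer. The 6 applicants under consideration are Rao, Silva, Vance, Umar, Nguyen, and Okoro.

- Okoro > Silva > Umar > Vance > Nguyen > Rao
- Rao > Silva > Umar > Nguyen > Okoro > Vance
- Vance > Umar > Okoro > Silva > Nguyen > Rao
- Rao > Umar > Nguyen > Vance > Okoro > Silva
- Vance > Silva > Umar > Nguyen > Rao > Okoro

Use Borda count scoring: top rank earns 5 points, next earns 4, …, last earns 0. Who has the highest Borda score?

Borda scores:
  Rao: 0 + 5 + 0 + 5 + 1 = 11
  Silva: 4 + 4 + 2 + 0 + 4 = 14
  Vance: 2 + 0 + 5 + 2 + 5 = 14
  Umar: 3 + 3 + 4 + 4 + 3 = 17
  Nguyen: 1 + 2 + 1 + 3 + 2 = 9
  Okoro: 5 + 1 + 3 + 1 + 0 = 10
Umar has the highest total.

Umar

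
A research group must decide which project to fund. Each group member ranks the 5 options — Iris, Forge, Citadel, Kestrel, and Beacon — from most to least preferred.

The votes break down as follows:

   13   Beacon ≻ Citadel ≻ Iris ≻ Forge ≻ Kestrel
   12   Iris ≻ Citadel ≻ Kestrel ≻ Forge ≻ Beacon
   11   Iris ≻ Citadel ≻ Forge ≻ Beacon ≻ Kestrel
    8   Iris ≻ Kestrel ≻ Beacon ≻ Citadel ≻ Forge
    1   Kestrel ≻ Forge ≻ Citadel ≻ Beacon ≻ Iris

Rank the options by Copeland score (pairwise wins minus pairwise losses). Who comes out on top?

Pairwise results:
  Iris vs Forge: Iris wins 44–1.
  Iris vs Citadel: Iris wins 31–14.
  Iris vs Kestrel: Iris wins 44–1.
  Iris vs Beacon: Iris wins 31–14.
  Forge vs Citadel: Citadel wins 44–1.
  Forge vs Kestrel: Forge wins 24–21.
  Forge vs Beacon: Forge wins 24–21.
  Citadel vs Kestrel: Citadel wins 36–9.
  Citadel vs Beacon: Citadel wins 24–21.
  Kestrel vs Beacon: Beacon wins 24–21.
Copeland scores (wins − losses):
  Iris: 4 − 0 = 4
  Forge: 2 − 2 = 0
  Citadel: 3 − 1 = 2
  Kestrel: 0 − 4 = -4
  Beacon: 1 − 3 = -2
Iris has the best Copeland score.

Iris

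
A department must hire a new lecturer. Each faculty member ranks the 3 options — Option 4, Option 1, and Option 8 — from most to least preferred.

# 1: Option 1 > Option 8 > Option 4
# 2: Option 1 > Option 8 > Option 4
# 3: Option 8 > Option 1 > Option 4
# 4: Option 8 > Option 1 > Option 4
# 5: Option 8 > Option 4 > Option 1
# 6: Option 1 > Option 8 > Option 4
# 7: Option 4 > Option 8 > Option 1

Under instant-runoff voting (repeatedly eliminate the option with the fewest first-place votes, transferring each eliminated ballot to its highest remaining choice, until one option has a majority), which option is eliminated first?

Round 1: Option 1 3, Option 8 3, Option 4 1. Option 4 has the fewest and is eliminated.
Round 2: Option 8 4, Option 1 3. Option 8 has a majority.

Option 4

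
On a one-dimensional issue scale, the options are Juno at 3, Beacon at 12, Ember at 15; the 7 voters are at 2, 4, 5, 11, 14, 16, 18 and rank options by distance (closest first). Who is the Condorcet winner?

With single-peaked preferences on a line, the Condorcet winner is the candidate closest to the median voter.
The median voter (position 11) is closest to Beacon at 12.
Check: Beacon vs Ember — voters closer to Beacon: 4 of 7.

Beacon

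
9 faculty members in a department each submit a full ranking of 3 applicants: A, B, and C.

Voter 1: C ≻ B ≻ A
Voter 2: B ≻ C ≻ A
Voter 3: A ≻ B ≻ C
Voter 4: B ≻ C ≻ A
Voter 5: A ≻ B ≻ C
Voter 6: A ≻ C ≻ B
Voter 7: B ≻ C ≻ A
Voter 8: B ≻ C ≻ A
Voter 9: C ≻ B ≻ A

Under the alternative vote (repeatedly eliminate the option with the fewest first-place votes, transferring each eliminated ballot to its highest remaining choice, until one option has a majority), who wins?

Round 1: B 4, A 3, C 2. C has the fewest and is eliminated.
Round 2: B 6, A 3. B has a majority.

B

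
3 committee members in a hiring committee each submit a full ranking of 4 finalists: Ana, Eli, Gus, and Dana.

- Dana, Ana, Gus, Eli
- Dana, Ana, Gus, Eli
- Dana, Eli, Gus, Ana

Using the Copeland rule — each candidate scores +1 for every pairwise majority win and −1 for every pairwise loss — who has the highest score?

Pairwise results:
  Ana vs Eli: Ana wins 2–1.
  Ana vs Gus: Ana wins 2–1.
  Ana vs Dana: Dana wins 3–0.
  Eli vs Gus: Gus wins 2–1.
  Eli vs Dana: Dana wins 3–0.
  Gus vs Dana: Dana wins 3–0.
Copeland scores (wins − losses):
  Ana: 2 − 1 = 1
  Eli: 0 − 3 = -3
  Gus: 1 − 2 = -1
  Dana: 3 − 0 = 3
Dana has the best Copeland score.

Dana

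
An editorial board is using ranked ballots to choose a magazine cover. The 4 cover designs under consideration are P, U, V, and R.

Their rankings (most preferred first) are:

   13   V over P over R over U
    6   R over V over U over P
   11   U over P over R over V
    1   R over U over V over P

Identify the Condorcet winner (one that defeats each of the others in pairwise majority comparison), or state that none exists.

Head-to-head results (31 voters total):
P vs U: U wins 18–13.
P vs V: V wins 20–11.
P vs R: P wins 24–7.
U vs V: V wins 19–12.
U vs R: R wins 20–11.
V vs R: R wins 18–13.
No candidate beats all others: P beats R beats U beats P, a majority cycle.

No Condorcet winner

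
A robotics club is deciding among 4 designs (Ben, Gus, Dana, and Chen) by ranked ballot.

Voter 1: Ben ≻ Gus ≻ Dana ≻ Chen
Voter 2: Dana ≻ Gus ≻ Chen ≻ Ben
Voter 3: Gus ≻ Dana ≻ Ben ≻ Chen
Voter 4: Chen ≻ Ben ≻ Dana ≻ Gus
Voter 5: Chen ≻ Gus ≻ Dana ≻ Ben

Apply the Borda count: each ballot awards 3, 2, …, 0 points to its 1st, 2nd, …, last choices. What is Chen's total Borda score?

Borda scores:
  Ben: 3 + 0 + 1 + 2 + 0 = 6
  Gus: 2 + 2 + 3 + 0 + 2 = 9
  Dana: 1 + 3 + 2 + 1 + 1 = 8
  Chen: 0 + 1 + 0 + 3 + 3 = 7

7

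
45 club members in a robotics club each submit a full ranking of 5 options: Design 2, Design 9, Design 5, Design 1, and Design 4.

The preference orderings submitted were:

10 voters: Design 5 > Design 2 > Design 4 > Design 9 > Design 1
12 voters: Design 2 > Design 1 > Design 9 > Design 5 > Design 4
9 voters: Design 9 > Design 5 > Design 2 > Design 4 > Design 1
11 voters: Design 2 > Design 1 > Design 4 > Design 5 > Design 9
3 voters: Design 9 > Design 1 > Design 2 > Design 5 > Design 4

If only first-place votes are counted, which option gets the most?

Design 2

First-place vote totals:
  Design 2: 23
  Design 9: 12
  Design 5: 10
  Design 1: 0
  Design 4: 0
Design 2 has the most first-place votes.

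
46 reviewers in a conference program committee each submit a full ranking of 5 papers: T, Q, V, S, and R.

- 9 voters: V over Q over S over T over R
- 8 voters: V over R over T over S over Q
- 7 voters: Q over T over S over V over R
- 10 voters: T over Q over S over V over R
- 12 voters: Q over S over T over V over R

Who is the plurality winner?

First-place vote totals:
  T: 10
  Q: 19
  V: 17
  S: 0
  R: 0
Q has the most first-place votes.

Q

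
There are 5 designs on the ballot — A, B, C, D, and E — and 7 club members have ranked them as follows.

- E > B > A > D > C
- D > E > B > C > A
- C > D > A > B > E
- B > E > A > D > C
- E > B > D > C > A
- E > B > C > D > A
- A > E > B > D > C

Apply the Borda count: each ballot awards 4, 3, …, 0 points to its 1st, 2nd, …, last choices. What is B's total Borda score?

18

Borda scores:
  A: 2 + 0 + 2 + 2 + 0 + 0 + 4 = 10
  B: 3 + 2 + 1 + 4 + 3 + 3 + 2 = 18
  C: 0 + 1 + 4 + 0 + 1 + 2 + 0 = 8
  D: 1 + 4 + 3 + 1 + 2 + 1 + 1 = 13
  E: 4 + 3 + 0 + 3 + 4 + 4 + 3 = 21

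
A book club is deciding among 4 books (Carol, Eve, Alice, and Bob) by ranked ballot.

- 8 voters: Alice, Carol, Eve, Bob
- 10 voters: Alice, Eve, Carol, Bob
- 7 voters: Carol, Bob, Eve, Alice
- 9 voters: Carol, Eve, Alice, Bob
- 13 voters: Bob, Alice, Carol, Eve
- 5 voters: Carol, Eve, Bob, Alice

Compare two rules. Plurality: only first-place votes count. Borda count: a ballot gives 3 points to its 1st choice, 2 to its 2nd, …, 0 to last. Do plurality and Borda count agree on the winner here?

Plurality first-place counts: Carol 21, Eve 0, Alice 18, Bob 13 → Carol.
Borda totals: Carol 102, Eve 63, Alice 89, Bob 58 → Carol.
The two rules agree on Carol.

Yes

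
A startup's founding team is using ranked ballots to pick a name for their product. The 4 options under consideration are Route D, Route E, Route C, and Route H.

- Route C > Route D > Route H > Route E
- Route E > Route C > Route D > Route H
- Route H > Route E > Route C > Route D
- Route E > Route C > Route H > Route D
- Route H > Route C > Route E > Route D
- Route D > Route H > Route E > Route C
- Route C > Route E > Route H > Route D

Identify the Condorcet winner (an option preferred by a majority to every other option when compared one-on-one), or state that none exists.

None — there is no Condorcet winner

Head-to-head results (7 voters total):
Route D vs Route E: Route E wins 5–2.
Route D vs Route C: Route C wins 6–1.
Route D vs Route H: Route H wins 4–3.
Route E vs Route C: Route E wins 4–3.
Route E vs Route H: Route H wins 4–3.
Route C vs Route H: Route C wins 4–3.
No candidate beats all others: Route E beats Route C beats Route H beats Route E, a majority cycle.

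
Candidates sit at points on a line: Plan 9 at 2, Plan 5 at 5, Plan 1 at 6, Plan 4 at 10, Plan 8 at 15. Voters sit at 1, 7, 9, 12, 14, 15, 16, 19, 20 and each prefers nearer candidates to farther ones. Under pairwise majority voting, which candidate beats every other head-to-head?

Plan 8

With single-peaked preferences on a line, the Condorcet winner is the candidate closest to the median voter.
The median voter (position 14) is closest to Plan 8 at 15.
Check: Plan 8 vs Plan 5 — voters closer to Plan 8: 6 of 9.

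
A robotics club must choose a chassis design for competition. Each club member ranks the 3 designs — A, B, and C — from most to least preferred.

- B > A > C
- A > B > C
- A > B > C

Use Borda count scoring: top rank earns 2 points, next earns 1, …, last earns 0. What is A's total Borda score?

Borda scores:
  A: 1 + 2 + 2 = 5
  B: 2 + 1 + 1 = 4
  C: 0 + 0 + 0 = 0

5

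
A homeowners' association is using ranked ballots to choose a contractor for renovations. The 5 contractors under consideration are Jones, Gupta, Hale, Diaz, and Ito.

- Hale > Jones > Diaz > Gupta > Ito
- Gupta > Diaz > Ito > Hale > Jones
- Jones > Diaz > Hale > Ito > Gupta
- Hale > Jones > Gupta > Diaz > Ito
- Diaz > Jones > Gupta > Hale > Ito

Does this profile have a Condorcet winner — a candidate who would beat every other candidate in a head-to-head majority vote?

No

Head-to-head results (5 voters total):
Jones vs Gupta: Jones wins 4–1.
Jones vs Hale: Hale wins 3–2.
Jones vs Diaz: Jones wins 3–2.
Jones vs Ito: Jones wins 4–1.
Gupta vs Hale: Hale wins 3–2.
Gupta vs Diaz: Diaz wins 3–2.
Gupta vs Ito: Gupta wins 4–1.
Hale vs Diaz: Diaz wins 3–2.
Hale vs Ito: Hale wins 4–1.
Diaz vs Ito: Diaz wins 5–0.
No candidate beats all others: Jones beats Diaz beats Hale beats Jones, a majority cycle.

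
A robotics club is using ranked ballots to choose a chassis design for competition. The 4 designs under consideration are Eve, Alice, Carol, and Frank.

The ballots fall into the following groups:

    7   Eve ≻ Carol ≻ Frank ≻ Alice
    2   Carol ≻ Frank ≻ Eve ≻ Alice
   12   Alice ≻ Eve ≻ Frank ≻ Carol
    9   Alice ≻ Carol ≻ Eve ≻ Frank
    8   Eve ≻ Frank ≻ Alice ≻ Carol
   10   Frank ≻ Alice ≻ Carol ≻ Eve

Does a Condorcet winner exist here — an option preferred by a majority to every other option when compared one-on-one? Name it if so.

There is no Condorcet winner

Head-to-head results (48 voters total):
Eve vs Alice: Alice wins 31–17.
Eve vs Carol: Eve wins 27–21.
Eve vs Frank: Eve wins 36–12.
Alice vs Carol: Alice wins 39–9.
Alice vs Frank: Frank wins 27–21.
Carol vs Frank: Frank wins 30–18.
No candidate beats all others: Eve beats Frank beats Alice beats Eve, a majority cycle.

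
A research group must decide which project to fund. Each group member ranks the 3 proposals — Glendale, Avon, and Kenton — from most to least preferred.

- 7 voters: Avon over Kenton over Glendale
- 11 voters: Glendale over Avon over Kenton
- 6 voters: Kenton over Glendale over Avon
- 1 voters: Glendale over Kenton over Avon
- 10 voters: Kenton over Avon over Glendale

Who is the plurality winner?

Kenton

First-place vote totals:
  Glendale: 12
  Avon: 7
  Kenton: 16
Kenton has the most first-place votes.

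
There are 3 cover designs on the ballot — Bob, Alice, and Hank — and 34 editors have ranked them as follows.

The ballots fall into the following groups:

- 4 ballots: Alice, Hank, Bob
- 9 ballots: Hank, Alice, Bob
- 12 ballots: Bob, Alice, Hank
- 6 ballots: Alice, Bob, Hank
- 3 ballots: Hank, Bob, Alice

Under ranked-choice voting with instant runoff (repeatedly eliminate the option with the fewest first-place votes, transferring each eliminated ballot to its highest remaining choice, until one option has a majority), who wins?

Bob

Round 1: Bob 12, Hank 12, Alice 10. Alice has the fewest and is eliminated.
Round 2: Bob 18, Hank 16. Bob has a majority.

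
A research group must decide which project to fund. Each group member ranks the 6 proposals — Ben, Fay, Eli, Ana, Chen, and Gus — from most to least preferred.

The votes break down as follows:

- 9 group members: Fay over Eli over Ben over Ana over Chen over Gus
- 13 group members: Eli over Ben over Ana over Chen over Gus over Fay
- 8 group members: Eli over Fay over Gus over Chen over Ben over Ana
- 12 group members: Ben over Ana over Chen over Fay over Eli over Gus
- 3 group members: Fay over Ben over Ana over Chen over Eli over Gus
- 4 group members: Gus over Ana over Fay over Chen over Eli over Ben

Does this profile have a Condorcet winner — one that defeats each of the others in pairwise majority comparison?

No

Head-to-head results (49 voters total):
Ben vs Fay: Ben wins 25–24.
Ben vs Eli: Eli wins 34–15.
Ben vs Ana: Ben wins 45–4.
Ben vs Chen: Ben wins 37–12.
Ben vs Gus: Ben wins 37–12.
Fay vs Eli: Fay wins 28–21.
Fay vs Ana: Ana wins 29–20.
Fay vs Chen: Chen wins 25–24.
Fay vs Gus: Fay wins 32–17.
Eli vs Ana: Eli wins 30–19.
Eli vs Chen: Eli wins 30–19.
Eli vs Gus: Eli wins 45–4.
Ana vs Chen: Ana wins 41–8.
Ana vs Gus: Ana wins 37–12.
Chen vs Gus: Chen wins 37–12.
No candidate beats all others: Ben beats Fay beats Eli beats Ben, a majority cycle.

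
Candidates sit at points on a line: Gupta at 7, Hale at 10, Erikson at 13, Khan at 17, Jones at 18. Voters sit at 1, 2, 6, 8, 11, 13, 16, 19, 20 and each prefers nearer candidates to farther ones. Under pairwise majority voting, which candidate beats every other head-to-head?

Hale

With single-peaked preferences on a line, the Condorcet winner is the candidate closest to the median voter.
The median voter (position 11) is closest to Hale at 10.
Check: Hale vs Erikson — voters closer to Hale: 5 of 9.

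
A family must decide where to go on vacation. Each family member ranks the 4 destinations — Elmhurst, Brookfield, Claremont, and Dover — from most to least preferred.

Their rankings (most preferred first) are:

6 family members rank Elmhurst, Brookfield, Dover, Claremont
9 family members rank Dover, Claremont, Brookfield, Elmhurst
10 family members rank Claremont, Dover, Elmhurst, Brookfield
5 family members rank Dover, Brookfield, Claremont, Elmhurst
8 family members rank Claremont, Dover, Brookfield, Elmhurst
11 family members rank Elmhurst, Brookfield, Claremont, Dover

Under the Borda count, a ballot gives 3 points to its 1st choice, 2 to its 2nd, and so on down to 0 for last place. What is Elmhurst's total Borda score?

Borda scores:
  Elmhurst: 6·3 + 9·0 + 10·1 + 5·0 + 8·0 + 11·3 = 61
  Brookfield: 6·2 + 9·1 + 10·0 + 5·2 + 8·1 + 11·2 = 61
  Claremont: 6·0 + 9·2 + 10·3 + 5·1 + 8·3 + 11·1 = 88
  Dover: 6·1 + 9·3 + 10·2 + 5·3 + 8·2 + 11·0 = 84

61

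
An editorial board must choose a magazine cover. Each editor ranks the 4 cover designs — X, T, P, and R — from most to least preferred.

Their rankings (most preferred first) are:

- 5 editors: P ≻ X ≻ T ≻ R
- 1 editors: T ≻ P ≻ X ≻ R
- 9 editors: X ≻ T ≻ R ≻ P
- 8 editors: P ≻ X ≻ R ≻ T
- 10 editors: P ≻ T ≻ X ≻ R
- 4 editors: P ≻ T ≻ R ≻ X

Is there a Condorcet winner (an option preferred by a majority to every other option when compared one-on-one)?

Yes

Head-to-head results (37 voters total):
X vs T: X wins 22–15.
X vs P: P wins 28–9.
X vs R: X wins 33–4.
T vs P: P wins 27–10.
T vs R: T wins 29–8.
P vs R: P wins 28–9.
P beats each rival — X (28–9), T (27–10), R (28–9) — so P is the Condorcet winner.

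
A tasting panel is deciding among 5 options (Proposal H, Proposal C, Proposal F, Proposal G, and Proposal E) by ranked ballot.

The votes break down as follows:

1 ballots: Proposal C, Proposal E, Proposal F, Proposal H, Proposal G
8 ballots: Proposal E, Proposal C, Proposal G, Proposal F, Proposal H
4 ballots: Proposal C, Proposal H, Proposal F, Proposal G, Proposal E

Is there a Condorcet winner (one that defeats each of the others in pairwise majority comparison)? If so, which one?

Head-to-head results (13 voters total):
Proposal H vs Proposal C: Proposal C wins 13–0.
Proposal H vs Proposal F: Proposal F wins 9–4.
Proposal H vs Proposal G: Proposal G wins 8–5.
Proposal H vs Proposal E: Proposal E wins 9–4.
Proposal C vs Proposal F: Proposal C wins 13–0.
Proposal C vs Proposal G: Proposal C wins 13–0.
Proposal C vs Proposal E: Proposal E wins 8–5.
Proposal F vs Proposal G: Proposal G wins 8–5.
Proposal F vs Proposal E: Proposal E wins 9–4.
Proposal G vs Proposal E: Proposal E wins 9–4.
Proposal E beats each rival — Proposal H (9–4), Proposal C (8–5), Proposal F (9–4), Proposal G (9–4) — so Proposal E is the Condorcet winner.

Proposal E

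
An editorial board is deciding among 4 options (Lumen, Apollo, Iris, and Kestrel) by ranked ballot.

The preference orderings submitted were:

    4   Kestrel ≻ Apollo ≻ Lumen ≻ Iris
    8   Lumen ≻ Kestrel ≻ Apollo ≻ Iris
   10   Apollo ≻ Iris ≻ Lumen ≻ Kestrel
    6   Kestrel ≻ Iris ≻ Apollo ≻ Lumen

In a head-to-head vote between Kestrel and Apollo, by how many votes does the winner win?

8

Ballots ranking Kestrel above Apollo: 4+8+6 = 18.
Ballots ranking Apollo above Kestrel: 10.
Kestrel wins 18–10, a margin of 8.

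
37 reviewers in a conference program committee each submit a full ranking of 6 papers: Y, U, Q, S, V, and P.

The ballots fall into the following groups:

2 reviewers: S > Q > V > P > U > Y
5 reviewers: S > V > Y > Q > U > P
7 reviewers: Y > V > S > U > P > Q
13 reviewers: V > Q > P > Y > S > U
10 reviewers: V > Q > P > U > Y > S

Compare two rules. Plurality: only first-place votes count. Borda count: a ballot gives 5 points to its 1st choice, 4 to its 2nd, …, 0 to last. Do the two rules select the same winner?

Yes

Plurality first-place counts: Y 7, U 0, Q 0, S 7, V 23, P 0 → V.
Borda totals: Y 86, U 41, Q 110, S 69, V 169, P 80 → V.
The two rules agree on V.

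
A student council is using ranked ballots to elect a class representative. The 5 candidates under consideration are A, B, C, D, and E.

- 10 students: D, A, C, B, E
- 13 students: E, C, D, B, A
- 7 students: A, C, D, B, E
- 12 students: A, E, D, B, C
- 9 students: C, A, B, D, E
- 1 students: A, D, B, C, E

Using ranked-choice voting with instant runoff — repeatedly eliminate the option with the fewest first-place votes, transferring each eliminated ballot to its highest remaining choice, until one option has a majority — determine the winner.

A

Round 1: A 20, E 13, D 10, C 9, B 0. B has the fewest and is eliminated.
Round 2: A 20, E 13, D 10, C 9. C has the fewest and is eliminated.
Round 3: A 29, E 13, D 10. A has a majority.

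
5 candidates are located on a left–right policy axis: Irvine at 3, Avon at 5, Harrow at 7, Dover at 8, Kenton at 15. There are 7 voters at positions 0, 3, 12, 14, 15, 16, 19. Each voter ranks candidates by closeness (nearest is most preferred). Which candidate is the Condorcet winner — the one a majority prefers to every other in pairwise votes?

Kenton

With single-peaked preferences on a line, the Condorcet winner is the candidate closest to the median voter.
The median voter (position 14) is closest to Kenton at 15.
Check: Kenton vs Harrow — voters closer to Kenton: 5 of 7.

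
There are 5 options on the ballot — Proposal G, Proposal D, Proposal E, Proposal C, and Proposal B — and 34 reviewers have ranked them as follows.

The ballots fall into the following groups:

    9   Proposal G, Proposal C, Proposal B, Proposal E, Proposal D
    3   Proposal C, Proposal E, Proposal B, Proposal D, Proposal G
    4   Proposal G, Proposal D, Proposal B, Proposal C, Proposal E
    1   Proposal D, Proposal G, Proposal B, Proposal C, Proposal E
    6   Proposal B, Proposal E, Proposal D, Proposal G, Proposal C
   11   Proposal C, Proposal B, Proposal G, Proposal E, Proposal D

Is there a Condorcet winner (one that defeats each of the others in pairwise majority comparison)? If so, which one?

No Condorcet winner

Head-to-head results (34 voters total):
Proposal G vs Proposal D: Proposal G wins 24–10.
Proposal G vs Proposal E: Proposal G wins 25–9.
Proposal G vs Proposal C: Proposal G wins 20–14.
Proposal G vs Proposal B: Proposal B wins 20–14.
Proposal D vs Proposal E: Proposal E wins 29–5.
Proposal D vs Proposal C: Proposal C wins 23–11.
Proposal D vs Proposal B: Proposal B wins 29–5.
Proposal E vs Proposal C: Proposal C wins 28–6.
Proposal E vs Proposal B: Proposal B wins 31–3.
Proposal C vs Proposal B: Proposal C wins 23–11.
No candidate beats all others: Proposal G beats Proposal C beats Proposal B beats Proposal G, a majority cycle.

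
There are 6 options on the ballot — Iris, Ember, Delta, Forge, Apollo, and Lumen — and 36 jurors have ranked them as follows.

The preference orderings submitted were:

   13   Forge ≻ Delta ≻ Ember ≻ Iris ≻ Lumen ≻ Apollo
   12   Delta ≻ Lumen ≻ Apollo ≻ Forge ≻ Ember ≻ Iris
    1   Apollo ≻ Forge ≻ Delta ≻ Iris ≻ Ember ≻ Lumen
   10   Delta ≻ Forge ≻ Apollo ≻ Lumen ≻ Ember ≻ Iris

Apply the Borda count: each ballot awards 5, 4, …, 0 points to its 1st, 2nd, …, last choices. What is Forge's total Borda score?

133

Borda scores:
  Iris: 13·2 + 12·0 + 2 + 10·0 = 28
  Ember: 13·3 + 12·1 + 1 + 10·1 = 62
  Delta: 13·4 + 12·5 + 3 + 10·5 = 165
  Forge: 13·5 + 12·2 + 4 + 10·4 = 133
  Apollo: 13·0 + 12·3 + 5 + 10·3 = 71
  Lumen: 13·1 + 12·4 + 0 + 10·2 = 81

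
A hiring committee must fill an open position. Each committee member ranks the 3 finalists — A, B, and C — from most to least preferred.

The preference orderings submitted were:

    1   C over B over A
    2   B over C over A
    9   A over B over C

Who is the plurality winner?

First-place vote totals:
  A: 9
  B: 2
  C: 1
A has the most first-place votes.

A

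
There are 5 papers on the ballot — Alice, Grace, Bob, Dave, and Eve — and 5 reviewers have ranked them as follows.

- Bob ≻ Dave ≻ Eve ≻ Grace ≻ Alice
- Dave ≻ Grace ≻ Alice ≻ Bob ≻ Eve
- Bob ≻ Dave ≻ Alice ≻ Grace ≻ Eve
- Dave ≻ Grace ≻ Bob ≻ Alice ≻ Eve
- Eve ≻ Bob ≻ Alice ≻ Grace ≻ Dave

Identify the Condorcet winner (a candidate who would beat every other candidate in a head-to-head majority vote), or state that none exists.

Bob

Head-to-head results (5 voters total):
Alice vs Grace: Grace wins 3–2.
Alice vs Bob: Bob wins 4–1.
Alice vs Dave: Dave wins 4–1.
Alice vs Eve: Alice wins 3–2.
Grace vs Bob: Bob wins 3–2.
Grace vs Dave: Dave wins 4–1.
Grace vs Eve: Grace wins 3–2.
Bob vs Dave: Bob wins 3–2.
Bob vs Eve: Bob wins 4–1.
Dave vs Eve: Dave wins 4–1.
Bob beats each rival — Alice (4–1), Grace (3–2), Dave (3–2), Eve (4–1) — so Bob is the Condorcet winner.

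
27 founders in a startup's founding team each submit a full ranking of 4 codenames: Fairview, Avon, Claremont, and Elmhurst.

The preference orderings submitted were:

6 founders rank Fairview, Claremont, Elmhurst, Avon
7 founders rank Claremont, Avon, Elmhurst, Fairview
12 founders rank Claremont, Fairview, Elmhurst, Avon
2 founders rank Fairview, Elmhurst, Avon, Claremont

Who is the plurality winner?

First-place vote totals:
  Fairview: 8
  Avon: 0
  Claremont: 19
  Elmhurst: 0
Claremont has the most first-place votes.

Claremont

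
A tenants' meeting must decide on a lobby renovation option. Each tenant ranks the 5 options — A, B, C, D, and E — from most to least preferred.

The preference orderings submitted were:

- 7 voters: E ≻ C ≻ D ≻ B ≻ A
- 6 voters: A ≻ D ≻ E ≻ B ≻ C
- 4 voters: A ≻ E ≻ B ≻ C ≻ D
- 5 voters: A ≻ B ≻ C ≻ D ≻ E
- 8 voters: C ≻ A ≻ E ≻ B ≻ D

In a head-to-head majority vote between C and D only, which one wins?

Ballots ranking C above D: 7+4+5+8 = 24.
Ballots ranking D above C: 6.
C wins the head-to-head, 24–6.

C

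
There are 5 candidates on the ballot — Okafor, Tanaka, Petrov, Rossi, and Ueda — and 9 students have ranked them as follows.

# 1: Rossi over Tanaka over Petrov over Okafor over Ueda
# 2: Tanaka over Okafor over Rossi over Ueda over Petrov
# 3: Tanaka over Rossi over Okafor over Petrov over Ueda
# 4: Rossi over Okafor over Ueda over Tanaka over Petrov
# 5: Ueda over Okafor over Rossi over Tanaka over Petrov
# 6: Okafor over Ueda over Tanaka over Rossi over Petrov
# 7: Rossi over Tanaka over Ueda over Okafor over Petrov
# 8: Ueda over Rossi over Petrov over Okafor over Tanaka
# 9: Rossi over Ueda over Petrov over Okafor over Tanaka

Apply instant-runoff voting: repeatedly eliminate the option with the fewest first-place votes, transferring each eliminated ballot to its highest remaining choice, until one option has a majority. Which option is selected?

Rossi

Round 1: Rossi 4, Tanaka 2, Ueda 2, Okafor 1, Petrov 0. Petrov has the fewest and is eliminated.
Round 2: Rossi 4, Tanaka 2, Ueda 2, Okafor 1. Okafor has the fewest and is eliminated.
Round 3: Rossi 4, Ueda 3, Tanaka 2. Tanaka has the fewest and is eliminated.
Round 4: Rossi 6, Ueda 3. Rossi has a majority.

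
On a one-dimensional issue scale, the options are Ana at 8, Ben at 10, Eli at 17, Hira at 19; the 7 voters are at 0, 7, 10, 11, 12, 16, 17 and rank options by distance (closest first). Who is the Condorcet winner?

With single-peaked preferences on a line, the Condorcet winner is the candidate closest to the median voter.
The median voter (position 11) is closest to Ben at 10.
Check: Ben vs Eli — voters closer to Ben: 5 of 7.

Ben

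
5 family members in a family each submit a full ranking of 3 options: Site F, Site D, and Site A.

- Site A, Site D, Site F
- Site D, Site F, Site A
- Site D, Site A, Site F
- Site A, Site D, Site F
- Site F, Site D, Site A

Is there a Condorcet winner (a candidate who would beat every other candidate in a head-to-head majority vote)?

Head-to-head results (5 voters total):
Site F vs Site D: Site D wins 4–1.
Site F vs Site A: Site A wins 3–2.
Site D vs Site A: Site D wins 3–2.
Site D beats each rival — Site F (4–1), Site A (3–2) — so Site D is the Condorcet winner.

Yes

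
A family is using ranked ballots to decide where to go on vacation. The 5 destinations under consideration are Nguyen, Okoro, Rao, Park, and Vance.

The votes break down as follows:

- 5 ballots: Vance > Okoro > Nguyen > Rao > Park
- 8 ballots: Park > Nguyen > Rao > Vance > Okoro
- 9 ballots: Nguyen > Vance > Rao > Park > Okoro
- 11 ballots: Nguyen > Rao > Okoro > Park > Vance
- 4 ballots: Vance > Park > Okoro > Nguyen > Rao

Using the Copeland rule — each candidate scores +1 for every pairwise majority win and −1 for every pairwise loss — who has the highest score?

Pairwise results:
  Nguyen vs Okoro: Nguyen wins 28–9.
  Nguyen vs Rao: Nguyen wins 37–0.
  Nguyen vs Park: Nguyen wins 25–12.
  Nguyen vs Vance: Nguyen wins 28–9.
  Okoro vs Rao: Rao wins 28–9.
  Okoro vs Park: Park wins 21–16.
  Okoro vs Vance: Vance wins 26–11.
  Rao vs Park: Rao wins 25–12.
  Rao vs Vance: Rao wins 19–18.
  Park vs Vance: Park wins 19–18.
Copeland scores (wins − losses):
  Nguyen: 4 − 0 = 4
  Okoro: 0 − 4 = -4
  Rao: 3 − 1 = 2
  Park: 2 − 2 = 0
  Vance: 1 − 3 = -2
Nguyen has the best Copeland score.

Nguyen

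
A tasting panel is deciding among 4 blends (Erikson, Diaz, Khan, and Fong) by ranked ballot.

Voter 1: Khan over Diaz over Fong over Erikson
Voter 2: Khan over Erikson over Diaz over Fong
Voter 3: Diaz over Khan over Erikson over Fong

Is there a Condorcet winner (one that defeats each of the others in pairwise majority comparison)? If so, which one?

Head-to-head results (3 voters total):
Erikson vs Diaz: Diaz wins 2–1.
Erikson vs Khan: Khan wins 3–0.
Erikson vs Fong: Erikson wins 2–1.
Diaz vs Khan: Khan wins 2–1.
Diaz vs Fong: Diaz wins 3–0.
Khan vs Fong: Khan wins 3–0.
Khan beats each rival — Erikson (3–0), Diaz (2–1), Fong (3–0) — so Khan is the Condorcet winner.

Khan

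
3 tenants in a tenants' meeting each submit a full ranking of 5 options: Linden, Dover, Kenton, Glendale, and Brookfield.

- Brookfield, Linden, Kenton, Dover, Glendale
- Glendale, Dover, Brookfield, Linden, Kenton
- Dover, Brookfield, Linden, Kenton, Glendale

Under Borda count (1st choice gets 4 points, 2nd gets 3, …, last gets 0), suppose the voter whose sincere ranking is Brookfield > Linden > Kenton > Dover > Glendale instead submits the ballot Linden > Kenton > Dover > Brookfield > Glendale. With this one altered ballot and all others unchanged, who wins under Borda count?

Borda totals with the altered ballot: Linden 7, Dover 9, Kenton 4, Glendale 4, Brookfield 6.
The switch changes the winner from Brookfield to Dover.

Dover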